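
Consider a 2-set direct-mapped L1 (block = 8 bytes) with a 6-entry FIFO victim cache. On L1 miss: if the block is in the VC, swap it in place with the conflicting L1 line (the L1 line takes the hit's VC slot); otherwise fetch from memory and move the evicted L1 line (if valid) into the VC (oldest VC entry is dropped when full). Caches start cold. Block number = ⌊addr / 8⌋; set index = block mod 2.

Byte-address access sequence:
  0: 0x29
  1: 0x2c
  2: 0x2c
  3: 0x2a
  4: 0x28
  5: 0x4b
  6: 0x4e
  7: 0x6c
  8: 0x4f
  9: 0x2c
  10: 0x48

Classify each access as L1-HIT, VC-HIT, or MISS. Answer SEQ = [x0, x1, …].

SEQ = [MISS, L1-HIT, L1-HIT, L1-HIT, L1-HIT, MISS, L1-HIT, MISS, VC-HIT, VC-HIT, VC-HIT]

0: 0x29 (blk 5, set 1) → MISS  vc=[]
1: 0x2c (blk 5, set 1) → L1-HIT  vc=[]
2: 0x2c (blk 5, set 1) → L1-HIT  vc=[]
3: 0x2a (blk 5, set 1) → L1-HIT  vc=[]
4: 0x28 (blk 5, set 1) → L1-HIT  vc=[]
5: 0x4b (blk 9, set 1) → MISS  vc=[5]
6: 0x4e (blk 9, set 1) → L1-HIT  vc=[5]
7: 0x6c (blk 13, set 1) → MISS  vc=[5, 9]
8: 0x4f (blk 9, set 1) → VC-HIT  vc=[5, 13]
9: 0x2c (blk 5, set 1) → VC-HIT  vc=[9, 13]
10: 0x48 (blk 9, set 1) → VC-HIT  vc=[5, 13]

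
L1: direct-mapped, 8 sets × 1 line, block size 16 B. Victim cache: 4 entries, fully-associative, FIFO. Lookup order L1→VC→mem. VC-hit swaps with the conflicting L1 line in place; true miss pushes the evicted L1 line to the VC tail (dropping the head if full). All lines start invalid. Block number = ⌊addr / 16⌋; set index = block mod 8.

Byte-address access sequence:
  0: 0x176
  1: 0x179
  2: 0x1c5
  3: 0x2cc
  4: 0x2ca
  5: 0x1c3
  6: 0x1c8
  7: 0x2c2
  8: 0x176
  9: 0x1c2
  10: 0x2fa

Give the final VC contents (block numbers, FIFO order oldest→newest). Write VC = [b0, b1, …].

VC = [44, 23]

0: 0x176 (blk 23, set 7) → MISS  vc=[]
1: 0x179 (blk 23, set 7) → L1-HIT  vc=[]
2: 0x1c5 (blk 28, set 4) → MISS  vc=[]
3: 0x2cc (blk 44, set 4) → MISS  vc=[28]
4: 0x2ca (blk 44, set 4) → L1-HIT  vc=[28]
5: 0x1c3 (blk 28, set 4) → VC-HIT  vc=[44]
6: 0x1c8 (blk 28, set 4) → L1-HIT  vc=[44]
7: 0x2c2 (blk 44, set 4) → VC-HIT  vc=[28]
8: 0x176 (blk 23, set 7) → L1-HIT  vc=[28]
9: 0x1c2 (blk 28, set 4) → VC-HIT  vc=[44]
10: 0x2fa (blk 47, set 7) → MISS  vc=[44, 23]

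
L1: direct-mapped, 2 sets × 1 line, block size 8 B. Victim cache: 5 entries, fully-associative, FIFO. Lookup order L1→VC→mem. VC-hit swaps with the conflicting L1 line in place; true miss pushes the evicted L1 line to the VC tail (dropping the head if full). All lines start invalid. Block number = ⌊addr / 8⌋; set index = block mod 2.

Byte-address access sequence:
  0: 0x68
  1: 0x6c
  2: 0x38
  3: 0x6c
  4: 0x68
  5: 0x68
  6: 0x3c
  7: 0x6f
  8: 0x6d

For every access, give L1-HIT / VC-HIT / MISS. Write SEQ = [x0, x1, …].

0: 0x68 (blk 13, set 1) → MISS  vc=[]
1: 0x6c (blk 13, set 1) → L1-HIT  vc=[]
2: 0x38 (blk 7, set 1) → MISS  vc=[13]
3: 0x6c (blk 13, set 1) → VC-HIT  vc=[7]
4: 0x68 (blk 13, set 1) → L1-HIT  vc=[7]
5: 0x68 (blk 13, set 1) → L1-HIT  vc=[7]
6: 0x3c (blk 7, set 1) → VC-HIT  vc=[13]
7: 0x6f (blk 13, set 1) → VC-HIT  vc=[7]
8: 0x6d (blk 13, set 1) → L1-HIT  vc=[7]

SEQ = [MISS, L1-HIT, MISS, VC-HIT, L1-HIT, L1-HIT, VC-HIT, VC-HIT, L1-HIT]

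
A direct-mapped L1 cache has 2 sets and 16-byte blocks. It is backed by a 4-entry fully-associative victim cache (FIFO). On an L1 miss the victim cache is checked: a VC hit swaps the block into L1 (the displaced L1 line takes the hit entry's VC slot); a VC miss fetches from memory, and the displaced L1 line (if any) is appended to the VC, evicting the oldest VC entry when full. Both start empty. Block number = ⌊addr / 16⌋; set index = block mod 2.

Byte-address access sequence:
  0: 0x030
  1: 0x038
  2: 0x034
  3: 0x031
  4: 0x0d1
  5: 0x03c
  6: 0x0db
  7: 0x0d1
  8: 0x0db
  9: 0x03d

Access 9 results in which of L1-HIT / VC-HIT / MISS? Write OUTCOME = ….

OUTCOME = VC-HIT

#0 0x30→b3/s1 MISS; vc=[]
#1 0x38→b3/s1 L1-HIT; vc=[]
#2 0x34→b3/s1 L1-HIT; vc=[]
#3 0x31→b3/s1 L1-HIT; vc=[]
#4 0xd1→b13/s1 MISS; vc=[3]
#5 0x3c→b3/s1 VC-HIT; vc=[13]
#6 0xdb→b13/s1 VC-HIT; vc=[3]
#7 0xd1→b13/s1 L1-HIT; vc=[3]
#8 0xdb→b13/s1 L1-HIT; vc=[3]
#9 0x3d→b3/s1 VC-HIT; vc=[13]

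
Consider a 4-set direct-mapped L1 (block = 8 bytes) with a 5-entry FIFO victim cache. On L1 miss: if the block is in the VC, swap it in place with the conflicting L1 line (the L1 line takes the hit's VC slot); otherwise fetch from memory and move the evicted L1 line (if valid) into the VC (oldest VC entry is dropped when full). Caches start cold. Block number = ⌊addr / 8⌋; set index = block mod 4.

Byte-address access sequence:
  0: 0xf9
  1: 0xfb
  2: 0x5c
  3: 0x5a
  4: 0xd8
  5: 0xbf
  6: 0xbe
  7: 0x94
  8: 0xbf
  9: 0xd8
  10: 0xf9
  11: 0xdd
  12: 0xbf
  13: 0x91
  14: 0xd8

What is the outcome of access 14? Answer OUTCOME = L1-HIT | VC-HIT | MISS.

0: 0xf9 (blk 31, set 3) → MISS  vc=[]
1: 0xfb (blk 31, set 3) → L1-HIT  vc=[]
2: 0x5c (blk 11, set 3) → MISS  vc=[31]
3: 0x5a (blk 11, set 3) → L1-HIT  vc=[31]
4: 0xd8 (blk 27, set 3) → MISS  vc=[31, 11]
5: 0xbf (blk 23, set 3) → MISS  vc=[31, 11, 27]
6: 0xbe (blk 23, set 3) → L1-HIT  vc=[31, 11, 27]
7: 0x94 (blk 18, set 2) → MISS  vc=[31, 11, 27]
8: 0xbf (blk 23, set 3) → L1-HIT  vc=[31, 11, 27]
9: 0xd8 (blk 27, set 3) → VC-HIT  vc=[31, 11, 23]
10: 0xf9 (blk 31, set 3) → VC-HIT  vc=[27, 11, 23]
11: 0xdd (blk 27, set 3) → VC-HIT  vc=[31, 11, 23]
12: 0xbf (blk 23, set 3) → VC-HIT  vc=[31, 11, 27]
13: 0x91 (blk 18, set 2) → L1-HIT  vc=[31, 11, 27]
14: 0xd8 (blk 27, set 3) → VC-HIT  vc=[31, 11, 23]

OUTCOME = VC-HIT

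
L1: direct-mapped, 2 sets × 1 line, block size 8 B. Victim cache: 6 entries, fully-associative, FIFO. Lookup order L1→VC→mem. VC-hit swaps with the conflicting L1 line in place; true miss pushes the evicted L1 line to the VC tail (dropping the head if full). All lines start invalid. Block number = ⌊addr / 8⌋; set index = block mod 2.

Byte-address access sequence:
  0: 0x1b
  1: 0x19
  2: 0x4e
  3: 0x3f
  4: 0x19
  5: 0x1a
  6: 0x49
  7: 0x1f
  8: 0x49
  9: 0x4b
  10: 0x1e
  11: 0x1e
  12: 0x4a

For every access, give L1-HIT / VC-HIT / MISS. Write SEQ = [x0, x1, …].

#0 0x1b→b3/s1 MISS; vc=[]
#1 0x19→b3/s1 L1-HIT; vc=[]
#2 0x4e→b9/s1 MISS; vc=[3]
#3 0x3f→b7/s1 MISS; vc=[3,9]
#4 0x19→b3/s1 VC-HIT; vc=[7,9]
#5 0x1a→b3/s1 L1-HIT; vc=[7,9]
#6 0x49→b9/s1 VC-HIT; vc=[7,3]
#7 0x1f→b3/s1 VC-HIT; vc=[7,9]
#8 0x49→b9/s1 VC-HIT; vc=[7,3]
#9 0x4b→b9/s1 L1-HIT; vc=[7,3]
#10 0x1e→b3/s1 VC-HIT; vc=[7,9]
#11 0x1e→b3/s1 L1-HIT; vc=[7,9]
#12 0x4a→b9/s1 VC-HIT; vc=[7,3]

SEQ = [MISS, L1-HIT, MISS, MISS, VC-HIT, L1-HIT, VC-HIT, VC-HIT, VC-HIT, L1-HIT, VC-HIT, L1-HIT, VC-HIT]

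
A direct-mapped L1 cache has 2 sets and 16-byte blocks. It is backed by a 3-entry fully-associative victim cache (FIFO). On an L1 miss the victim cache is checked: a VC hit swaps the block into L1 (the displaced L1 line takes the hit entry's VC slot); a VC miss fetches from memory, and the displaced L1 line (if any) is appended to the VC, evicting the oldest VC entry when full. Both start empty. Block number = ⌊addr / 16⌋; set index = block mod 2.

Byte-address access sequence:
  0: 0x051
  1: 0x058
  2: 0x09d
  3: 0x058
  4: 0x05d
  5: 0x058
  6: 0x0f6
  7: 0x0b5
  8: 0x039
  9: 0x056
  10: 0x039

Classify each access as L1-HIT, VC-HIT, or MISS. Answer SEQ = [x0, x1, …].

#0 0x51→b5/s1 MISS; vc=[]
#1 0x58→b5/s1 L1-HIT; vc=[]
#2 0x9d→b9/s1 MISS; vc=[5]
#3 0x58→b5/s1 VC-HIT; vc=[9]
#4 0x5d→b5/s1 L1-HIT; vc=[9]
#5 0x58→b5/s1 L1-HIT; vc=[9]
#6 0xf6→b15/s1 MISS; vc=[9,5]
#7 0xb5→b11/s1 MISS; vc=[9,5,15]
#8 0x39→b3/s1 MISS; vc=[5,15,11]
#9 0x56→b5/s1 VC-HIT; vc=[3,15,11]
#10 0x39→b3/s1 VC-HIT; vc=[5,15,11]

SEQ = [MISS, L1-HIT, MISS, VC-HIT, L1-HIT, L1-HIT, MISS, MISS, MISS, VC-HIT, VC-HIT]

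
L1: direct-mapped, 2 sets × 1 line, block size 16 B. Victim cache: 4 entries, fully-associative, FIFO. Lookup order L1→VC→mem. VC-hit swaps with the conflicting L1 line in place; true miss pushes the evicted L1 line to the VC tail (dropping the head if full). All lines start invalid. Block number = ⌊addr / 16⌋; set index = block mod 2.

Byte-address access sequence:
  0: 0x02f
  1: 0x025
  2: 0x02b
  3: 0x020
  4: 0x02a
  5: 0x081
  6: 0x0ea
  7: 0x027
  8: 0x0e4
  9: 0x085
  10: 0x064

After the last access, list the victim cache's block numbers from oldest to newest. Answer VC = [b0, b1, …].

#0 0x2f→b2/s0 MISS; vc=[]
#1 0x25→b2/s0 L1-HIT; vc=[]
#2 0x2b→b2/s0 L1-HIT; vc=[]
#3 0x20→b2/s0 L1-HIT; vc=[]
#4 0x2a→b2/s0 L1-HIT; vc=[]
#5 0x81→b8/s0 MISS; vc=[2]
#6 0xea→b14/s0 MISS; vc=[2,8]
#7 0x27→b2/s0 VC-HIT; vc=[14,8]
#8 0xe4→b14/s0 VC-HIT; vc=[2,8]
#9 0x85→b8/s0 VC-HIT; vc=[2,14]
#10 0x64→b6/s0 MISS; vc=[2,14,8]

VC = [2, 14, 8]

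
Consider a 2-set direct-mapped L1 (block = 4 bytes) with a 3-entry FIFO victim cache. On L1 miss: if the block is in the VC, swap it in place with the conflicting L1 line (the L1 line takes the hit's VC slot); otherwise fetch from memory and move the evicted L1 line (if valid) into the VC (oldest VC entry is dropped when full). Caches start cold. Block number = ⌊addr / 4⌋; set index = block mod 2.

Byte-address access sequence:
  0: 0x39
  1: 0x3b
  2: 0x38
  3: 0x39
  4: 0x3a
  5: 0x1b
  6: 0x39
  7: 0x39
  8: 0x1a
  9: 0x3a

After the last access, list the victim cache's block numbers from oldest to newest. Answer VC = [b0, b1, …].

0: 0x39 (blk 14, set 0) → MISS  vc=[]
1: 0x3b (blk 14, set 0) → L1-HIT  vc=[]
2: 0x38 (blk 14, set 0) → L1-HIT  vc=[]
3: 0x39 (blk 14, set 0) → L1-HIT  vc=[]
4: 0x3a (blk 14, set 0) → L1-HIT  vc=[]
5: 0x1b (blk 6, set 0) → MISS  vc=[14]
6: 0x39 (blk 14, set 0) → VC-HIT  vc=[6]
7: 0x39 (blk 14, set 0) → L1-HIT  vc=[6]
8: 0x1a (blk 6, set 0) → VC-HIT  vc=[14]
9: 0x3a (blk 14, set 0) → VC-HIT  vc=[6]

VC = [6]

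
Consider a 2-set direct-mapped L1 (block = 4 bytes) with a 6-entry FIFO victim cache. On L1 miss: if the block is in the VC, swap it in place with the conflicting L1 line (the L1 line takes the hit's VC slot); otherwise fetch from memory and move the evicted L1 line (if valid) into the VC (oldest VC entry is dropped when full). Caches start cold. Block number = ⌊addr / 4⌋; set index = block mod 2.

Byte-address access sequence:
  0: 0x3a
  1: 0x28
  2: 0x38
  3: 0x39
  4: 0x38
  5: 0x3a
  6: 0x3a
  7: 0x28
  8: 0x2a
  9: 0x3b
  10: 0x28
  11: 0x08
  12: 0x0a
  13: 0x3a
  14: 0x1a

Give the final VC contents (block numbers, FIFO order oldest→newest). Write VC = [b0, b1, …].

0: 0x3a (blk 14, set 0) → MISS  vc=[]
1: 0x28 (blk 10, set 0) → MISS  vc=[14]
2: 0x38 (blk 14, set 0) → VC-HIT  vc=[10]
3: 0x39 (blk 14, set 0) → L1-HIT  vc=[10]
4: 0x38 (blk 14, set 0) → L1-HIT  vc=[10]
5: 0x3a (blk 14, set 0) → L1-HIT  vc=[10]
6: 0x3a (blk 14, set 0) → L1-HIT  vc=[10]
7: 0x28 (blk 10, set 0) → VC-HIT  vc=[14]
8: 0x2a (blk 10, set 0) → L1-HIT  vc=[14]
9: 0x3b (blk 14, set 0) → VC-HIT  vc=[10]
10: 0x28 (blk 10, set 0) → VC-HIT  vc=[14]
11: 0x8 (blk 2, set 0) → MISS  vc=[14, 10]
12: 0xa (blk 2, set 0) → L1-HIT  vc=[14, 10]
13: 0x3a (blk 14, set 0) → VC-HIT  vc=[2, 10]
14: 0x1a (blk 6, set 0) → MISS  vc=[2, 10, 14]

VC = [2, 10, 14]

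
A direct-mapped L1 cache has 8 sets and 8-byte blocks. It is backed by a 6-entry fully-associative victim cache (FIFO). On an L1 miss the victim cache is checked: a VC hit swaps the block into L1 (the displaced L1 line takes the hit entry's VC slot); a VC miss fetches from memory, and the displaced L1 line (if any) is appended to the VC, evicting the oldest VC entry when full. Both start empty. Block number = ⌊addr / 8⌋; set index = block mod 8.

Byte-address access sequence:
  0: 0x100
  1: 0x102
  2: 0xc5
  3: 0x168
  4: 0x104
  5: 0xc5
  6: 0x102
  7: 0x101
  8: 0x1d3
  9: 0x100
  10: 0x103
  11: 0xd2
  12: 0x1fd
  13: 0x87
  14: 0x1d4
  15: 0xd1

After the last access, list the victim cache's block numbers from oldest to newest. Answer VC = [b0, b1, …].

VC = [24, 58, 32]

0: 0x100 (blk 32, set 0) → MISS  vc=[]
1: 0x102 (blk 32, set 0) → L1-HIT  vc=[]
2: 0xc5 (blk 24, set 0) → MISS  vc=[32]
3: 0x168 (blk 45, set 5) → MISS  vc=[32]
4: 0x104 (blk 32, set 0) → VC-HIT  vc=[24]
5: 0xc5 (blk 24, set 0) → VC-HIT  vc=[32]
6: 0x102 (blk 32, set 0) → VC-HIT  vc=[24]
7: 0x101 (blk 32, set 0) → L1-HIT  vc=[24]
8: 0x1d3 (blk 58, set 2) → MISS  vc=[24]
9: 0x100 (blk 32, set 0) → L1-HIT  vc=[24]
10: 0x103 (blk 32, set 0) → L1-HIT  vc=[24]
11: 0xd2 (blk 26, set 2) → MISS  vc=[24, 58]
12: 0x1fd (blk 63, set 7) → MISS  vc=[24, 58]
13: 0x87 (blk 16, set 0) → MISS  vc=[24, 58, 32]
14: 0x1d4 (blk 58, set 2) → VC-HIT  vc=[24, 26, 32]
15: 0xd1 (blk 26, set 2) → VC-HIT  vc=[24, 58, 32]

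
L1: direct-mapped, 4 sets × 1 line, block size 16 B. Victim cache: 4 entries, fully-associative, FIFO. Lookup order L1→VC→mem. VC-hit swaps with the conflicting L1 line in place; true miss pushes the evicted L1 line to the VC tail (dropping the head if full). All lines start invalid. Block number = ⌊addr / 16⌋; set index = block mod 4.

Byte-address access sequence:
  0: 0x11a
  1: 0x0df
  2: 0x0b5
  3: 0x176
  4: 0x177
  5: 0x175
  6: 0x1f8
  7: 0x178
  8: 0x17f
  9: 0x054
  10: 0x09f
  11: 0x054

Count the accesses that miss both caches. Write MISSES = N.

MISSES = 7

0: 0x11a (blk 17, set 1) → MISS  vc=[]
1: 0xdf (blk 13, set 1) → MISS  vc=[17]
2: 0xb5 (blk 11, set 3) → MISS  vc=[17]
3: 0x176 (blk 23, set 3) → MISS  vc=[17, 11]
4: 0x177 (blk 23, set 3) → L1-HIT  vc=[17, 11]
5: 0x175 (blk 23, set 3) → L1-HIT  vc=[17, 11]
6: 0x1f8 (blk 31, set 3) → MISS  vc=[17, 11, 23]
7: 0x178 (blk 23, set 3) → VC-HIT  vc=[17, 11, 31]
8: 0x17f (blk 23, set 3) → L1-HIT  vc=[17, 11, 31]
9: 0x54 (blk 5, set 1) → MISS  vc=[17, 11, 31, 13]
10: 0x9f (blk 9, set 1) → MISS  vc=[11, 31, 13, 5]
11: 0x54 (blk 5, set 1) → VC-HIT  vc=[11, 31, 13, 9]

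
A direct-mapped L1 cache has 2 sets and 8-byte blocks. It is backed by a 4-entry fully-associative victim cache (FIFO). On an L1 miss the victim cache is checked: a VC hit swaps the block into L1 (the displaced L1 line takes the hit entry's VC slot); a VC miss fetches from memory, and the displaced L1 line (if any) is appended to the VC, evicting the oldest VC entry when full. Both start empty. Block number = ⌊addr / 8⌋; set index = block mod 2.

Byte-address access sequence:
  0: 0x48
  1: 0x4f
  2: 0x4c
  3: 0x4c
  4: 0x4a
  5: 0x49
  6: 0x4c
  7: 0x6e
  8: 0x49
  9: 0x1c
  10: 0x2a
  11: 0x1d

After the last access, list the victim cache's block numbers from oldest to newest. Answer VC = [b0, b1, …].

VC = [13, 9, 5]

  [0] addr=0x48 blk=9 s=1: MISS | VC []
  [1] addr=0x4f blk=9 s=1: L1-HIT | VC []
  [2] addr=0x4c blk=9 s=1: L1-HIT | VC []
  [3] addr=0x4c blk=9 s=1: L1-HIT | VC []
  [4] addr=0x4a blk=9 s=1: L1-HIT | VC []
  [5] addr=0x49 blk=9 s=1: L1-HIT | VC []
  [6] addr=0x4c blk=9 s=1: L1-HIT | VC []
  [7] addr=0x6e blk=13 s=1: MISS | VC [9]
  [8] addr=0x49 blk=9 s=1: VC-HIT | VC [13]
  [9] addr=0x1c blk=3 s=1: MISS | VC [13, 9]
  [10] addr=0x2a blk=5 s=1: MISS | VC [13, 9, 3]
  [11] addr=0x1d blk=3 s=1: VC-HIT | VC [13, 9, 5]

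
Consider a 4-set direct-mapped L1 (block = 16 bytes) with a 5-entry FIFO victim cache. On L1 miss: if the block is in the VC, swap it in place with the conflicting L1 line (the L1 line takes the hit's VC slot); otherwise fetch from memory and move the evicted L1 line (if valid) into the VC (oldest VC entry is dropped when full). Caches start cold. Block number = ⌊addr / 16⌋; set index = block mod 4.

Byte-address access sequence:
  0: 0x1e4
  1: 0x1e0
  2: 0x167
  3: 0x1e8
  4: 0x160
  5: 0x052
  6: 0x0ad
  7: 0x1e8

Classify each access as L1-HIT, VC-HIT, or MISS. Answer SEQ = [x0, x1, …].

SEQ = [MISS, L1-HIT, MISS, VC-HIT, VC-HIT, MISS, MISS, VC-HIT]

0: 0x1e4 (blk 30, set 2) → MISS  vc=[]
1: 0x1e0 (blk 30, set 2) → L1-HIT  vc=[]
2: 0x167 (blk 22, set 2) → MISS  vc=[30]
3: 0x1e8 (blk 30, set 2) → VC-HIT  vc=[22]
4: 0x160 (blk 22, set 2) → VC-HIT  vc=[30]
5: 0x52 (blk 5, set 1) → MISS  vc=[30]
6: 0xad (blk 10, set 2) → MISS  vc=[30, 22]
7: 0x1e8 (blk 30, set 2) → VC-HIT  vc=[10, 22]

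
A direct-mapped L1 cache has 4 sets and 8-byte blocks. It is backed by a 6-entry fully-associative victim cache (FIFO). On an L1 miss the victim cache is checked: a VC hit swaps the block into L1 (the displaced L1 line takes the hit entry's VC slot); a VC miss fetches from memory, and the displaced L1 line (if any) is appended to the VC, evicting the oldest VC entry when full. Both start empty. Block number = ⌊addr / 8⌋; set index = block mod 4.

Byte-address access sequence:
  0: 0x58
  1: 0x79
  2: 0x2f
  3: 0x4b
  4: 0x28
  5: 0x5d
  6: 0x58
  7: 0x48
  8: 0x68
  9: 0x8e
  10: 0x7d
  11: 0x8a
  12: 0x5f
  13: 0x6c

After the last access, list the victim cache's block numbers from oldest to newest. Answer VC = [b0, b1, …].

VC = [15, 5, 9, 17]

#0 0x58→b11/s3 MISS; vc=[]
#1 0x79→b15/s3 MISS; vc=[11]
#2 0x2f→b5/s1 MISS; vc=[11]
#3 0x4b→b9/s1 MISS; vc=[11,5]
#4 0x28→b5/s1 VC-HIT; vc=[11,9]
#5 0x5d→b11/s3 VC-HIT; vc=[15,9]
#6 0x58→b11/s3 L1-HIT; vc=[15,9]
#7 0x48→b9/s1 VC-HIT; vc=[15,5]
#8 0x68→b13/s1 MISS; vc=[15,5,9]
#9 0x8e→b17/s1 MISS; vc=[15,5,9,13]
#10 0x7d→b15/s3 VC-HIT; vc=[11,5,9,13]
#11 0x8a→b17/s1 L1-HIT; vc=[11,5,9,13]
#12 0x5f→b11/s3 VC-HIT; vc=[15,5,9,13]
#13 0x6c→b13/s1 VC-HIT; vc=[15,5,9,17]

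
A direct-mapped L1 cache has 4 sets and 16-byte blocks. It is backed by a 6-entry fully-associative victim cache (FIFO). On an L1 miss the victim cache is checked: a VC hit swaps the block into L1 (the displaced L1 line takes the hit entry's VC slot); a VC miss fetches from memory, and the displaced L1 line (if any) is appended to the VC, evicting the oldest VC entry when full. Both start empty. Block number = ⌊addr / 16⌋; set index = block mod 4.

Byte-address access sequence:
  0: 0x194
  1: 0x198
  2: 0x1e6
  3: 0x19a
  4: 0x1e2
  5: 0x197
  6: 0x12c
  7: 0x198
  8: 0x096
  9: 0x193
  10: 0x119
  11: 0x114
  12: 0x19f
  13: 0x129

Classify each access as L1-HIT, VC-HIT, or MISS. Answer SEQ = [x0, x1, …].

  [0] addr=0x194 blk=25 s=1: MISS | VC []
  [1] addr=0x198 blk=25 s=1: L1-HIT | VC []
  [2] addr=0x1e6 blk=30 s=2: MISS | VC []
  [3] addr=0x19a blk=25 s=1: L1-HIT | VC []
  [4] addr=0x1e2 blk=30 s=2: L1-HIT | VC []
  [5] addr=0x197 blk=25 s=1: L1-HIT | VC []
  [6] addr=0x12c blk=18 s=2: MISS | VC [30]
  [7] addr=0x198 blk=25 s=1: L1-HIT | VC [30]
  [8] addr=0x96 blk=9 s=1: MISS | VC [30, 25]
  [9] addr=0x193 blk=25 s=1: VC-HIT | VC [30, 9]
  [10] addr=0x119 blk=17 s=1: MISS | VC [30, 9, 25]
  [11] addr=0x114 blk=17 s=1: L1-HIT | VC [30, 9, 25]
  [12] addr=0x19f blk=25 s=1: VC-HIT | VC [30, 9, 17]
  [13] addr=0x129 blk=18 s=2: L1-HIT | VC [30, 9, 17]

SEQ = [MISS, L1-HIT, MISS, L1-HIT, L1-HIT, L1-HIT, MISS, L1-HIT, MISS, VC-HIT, MISS, L1-HIT, VC-HIT, L1-HIT]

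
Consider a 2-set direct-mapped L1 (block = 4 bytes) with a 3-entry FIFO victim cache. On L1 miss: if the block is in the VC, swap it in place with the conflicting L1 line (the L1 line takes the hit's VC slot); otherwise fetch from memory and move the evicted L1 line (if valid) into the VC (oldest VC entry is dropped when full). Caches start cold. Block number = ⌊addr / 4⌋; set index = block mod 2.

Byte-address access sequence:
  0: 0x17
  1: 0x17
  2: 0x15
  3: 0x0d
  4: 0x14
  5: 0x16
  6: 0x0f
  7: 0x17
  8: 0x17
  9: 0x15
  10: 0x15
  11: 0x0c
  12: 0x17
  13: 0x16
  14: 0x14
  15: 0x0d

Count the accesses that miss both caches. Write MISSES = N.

MISSES = 2

  [0] addr=0x17 blk=5 s=1: MISS | VC []
  [1] addr=0x17 blk=5 s=1: L1-HIT | VC []
  [2] addr=0x15 blk=5 s=1: L1-HIT | VC []
  [3] addr=0xd blk=3 s=1: MISS | VC [5]
  [4] addr=0x14 blk=5 s=1: VC-HIT | VC [3]
  [5] addr=0x16 blk=5 s=1: L1-HIT | VC [3]
  [6] addr=0xf blk=3 s=1: VC-HIT | VC [5]
  [7] addr=0x17 blk=5 s=1: VC-HIT | VC [3]
  [8] addr=0x17 blk=5 s=1: L1-HIT | VC [3]
  [9] addr=0x15 blk=5 s=1: L1-HIT | VC [3]
  [10] addr=0x15 blk=5 s=1: L1-HIT | VC [3]
  [11] addr=0xc blk=3 s=1: VC-HIT | VC [5]
  [12] addr=0x17 blk=5 s=1: VC-HIT | VC [3]
  [13] addr=0x16 blk=5 s=1: L1-HIT | VC [3]
  [14] addr=0x14 blk=5 s=1: L1-HIT | VC [3]
  [15] addr=0xd blk=3 s=1: VC-HIT | VC [5]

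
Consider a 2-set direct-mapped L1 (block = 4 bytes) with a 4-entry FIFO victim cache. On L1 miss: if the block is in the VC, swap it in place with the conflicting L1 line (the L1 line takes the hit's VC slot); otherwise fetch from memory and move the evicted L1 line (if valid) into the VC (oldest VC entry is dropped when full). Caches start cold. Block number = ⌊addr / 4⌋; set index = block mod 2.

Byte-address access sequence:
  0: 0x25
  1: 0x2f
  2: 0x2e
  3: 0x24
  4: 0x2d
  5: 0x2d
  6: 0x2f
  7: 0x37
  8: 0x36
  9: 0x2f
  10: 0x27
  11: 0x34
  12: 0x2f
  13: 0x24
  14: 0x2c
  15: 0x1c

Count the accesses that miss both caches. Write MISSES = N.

MISSES = 4

  [0] addr=0x25 blk=9 s=1: MISS | VC []
  [1] addr=0x2f blk=11 s=1: MISS | VC [9]
  [2] addr=0x2e blk=11 s=1: L1-HIT | VC [9]
  [3] addr=0x24 blk=9 s=1: VC-HIT | VC [11]
  [4] addr=0x2d blk=11 s=1: VC-HIT | VC [9]
  [5] addr=0x2d blk=11 s=1: L1-HIT | VC [9]
  [6] addr=0x2f blk=11 s=1: L1-HIT | VC [9]
  [7] addr=0x37 blk=13 s=1: MISS | VC [9, 11]
  [8] addr=0x36 blk=13 s=1: L1-HIT | VC [9, 11]
  [9] addr=0x2f blk=11 s=1: VC-HIT | VC [9, 13]
  [10] addr=0x27 blk=9 s=1: VC-HIT | VC [11, 13]
  [11] addr=0x34 blk=13 s=1: VC-HIT | VC [11, 9]
  [12] addr=0x2f blk=11 s=1: VC-HIT | VC [13, 9]
  [13] addr=0x24 blk=9 s=1: VC-HIT | VC [13, 11]
  [14] addr=0x2c blk=11 s=1: VC-HIT | VC [13, 9]
  [15] addr=0x1c blk=7 s=1: MISS | VC [13, 9, 11]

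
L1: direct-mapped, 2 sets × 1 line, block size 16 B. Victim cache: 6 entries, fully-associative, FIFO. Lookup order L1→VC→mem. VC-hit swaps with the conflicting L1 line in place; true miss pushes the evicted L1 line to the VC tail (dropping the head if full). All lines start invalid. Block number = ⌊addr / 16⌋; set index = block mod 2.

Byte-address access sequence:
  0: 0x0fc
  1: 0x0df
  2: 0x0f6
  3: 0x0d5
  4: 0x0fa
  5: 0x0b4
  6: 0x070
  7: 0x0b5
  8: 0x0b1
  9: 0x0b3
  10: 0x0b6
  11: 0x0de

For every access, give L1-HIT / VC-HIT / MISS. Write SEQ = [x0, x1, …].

#0 0xfc→b15/s1 MISS; vc=[]
#1 0xdf→b13/s1 MISS; vc=[15]
#2 0xf6→b15/s1 VC-HIT; vc=[13]
#3 0xd5→b13/s1 VC-HIT; vc=[15]
#4 0xfa→b15/s1 VC-HIT; vc=[13]
#5 0xb4→b11/s1 MISS; vc=[13,15]
#6 0x70→b7/s1 MISS; vc=[13,15,11]
#7 0xb5→b11/s1 VC-HIT; vc=[13,15,7]
#8 0xb1→b11/s1 L1-HIT; vc=[13,15,7]
#9 0xb3→b11/s1 L1-HIT; vc=[13,15,7]
#10 0xb6→b11/s1 L1-HIT; vc=[13,15,7]
#11 0xde→b13/s1 VC-HIT; vc=[11,15,7]

SEQ = [MISS, MISS, VC-HIT, VC-HIT, VC-HIT, MISS, MISS, VC-HIT, L1-HIT, L1-HIT, L1-HIT, VC-HIT]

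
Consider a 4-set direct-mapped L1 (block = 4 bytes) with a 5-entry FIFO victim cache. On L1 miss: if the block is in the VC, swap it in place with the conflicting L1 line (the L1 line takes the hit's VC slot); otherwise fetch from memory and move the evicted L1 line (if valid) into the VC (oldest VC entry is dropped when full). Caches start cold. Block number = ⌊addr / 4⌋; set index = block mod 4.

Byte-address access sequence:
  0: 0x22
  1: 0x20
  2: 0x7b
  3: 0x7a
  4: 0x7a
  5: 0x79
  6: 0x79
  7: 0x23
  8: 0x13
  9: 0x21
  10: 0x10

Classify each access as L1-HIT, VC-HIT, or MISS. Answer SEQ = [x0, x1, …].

  [0] addr=0x22 blk=8 s=0: MISS | VC []
  [1] addr=0x20 blk=8 s=0: L1-HIT | VC []
  [2] addr=0x7b blk=30 s=2: MISS | VC []
  [3] addr=0x7a blk=30 s=2: L1-HIT | VC []
  [4] addr=0x7a blk=30 s=2: L1-HIT | VC []
  [5] addr=0x79 blk=30 s=2: L1-HIT | VC []
  [6] addr=0x79 blk=30 s=2: L1-HIT | VC []
  [7] addr=0x23 blk=8 s=0: L1-HIT | VC []
  [8] addr=0x13 blk=4 s=0: MISS | VC [8]
  [9] addr=0x21 blk=8 s=0: VC-HIT | VC [4]
  [10] addr=0x10 blk=4 s=0: VC-HIT | VC [8]

SEQ = [MISS, L1-HIT, MISS, L1-HIT, L1-HIT, L1-HIT, L1-HIT, L1-HIT, MISS, VC-HIT, VC-HIT]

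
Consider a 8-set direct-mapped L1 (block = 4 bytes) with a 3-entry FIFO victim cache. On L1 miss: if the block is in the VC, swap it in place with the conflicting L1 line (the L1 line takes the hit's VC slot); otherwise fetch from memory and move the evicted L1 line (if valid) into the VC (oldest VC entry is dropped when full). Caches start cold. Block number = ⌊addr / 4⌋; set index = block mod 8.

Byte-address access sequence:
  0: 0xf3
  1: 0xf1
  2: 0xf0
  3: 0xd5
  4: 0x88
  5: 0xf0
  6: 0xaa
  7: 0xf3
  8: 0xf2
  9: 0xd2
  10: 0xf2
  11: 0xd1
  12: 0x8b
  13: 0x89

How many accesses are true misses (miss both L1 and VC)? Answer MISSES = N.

MISSES = 5

#0 0xf3→b60/s4 MISS; vc=[]
#1 0xf1→b60/s4 L1-HIT; vc=[]
#2 0xf0→b60/s4 L1-HIT; vc=[]
#3 0xd5→b53/s5 MISS; vc=[]
#4 0x88→b34/s2 MISS; vc=[]
#5 0xf0→b60/s4 L1-HIT; vc=[]
#6 0xaa→b42/s2 MISS; vc=[34]
#7 0xf3→b60/s4 L1-HIT; vc=[34]
#8 0xf2→b60/s4 L1-HIT; vc=[34]
#9 0xd2→b52/s4 MISS; vc=[34,60]
#10 0xf2→b60/s4 VC-HIT; vc=[34,52]
#11 0xd1→b52/s4 VC-HIT; vc=[34,60]
#12 0x8b→b34/s2 VC-HIT; vc=[42,60]
#13 0x89→b34/s2 L1-HIT; vc=[42,60]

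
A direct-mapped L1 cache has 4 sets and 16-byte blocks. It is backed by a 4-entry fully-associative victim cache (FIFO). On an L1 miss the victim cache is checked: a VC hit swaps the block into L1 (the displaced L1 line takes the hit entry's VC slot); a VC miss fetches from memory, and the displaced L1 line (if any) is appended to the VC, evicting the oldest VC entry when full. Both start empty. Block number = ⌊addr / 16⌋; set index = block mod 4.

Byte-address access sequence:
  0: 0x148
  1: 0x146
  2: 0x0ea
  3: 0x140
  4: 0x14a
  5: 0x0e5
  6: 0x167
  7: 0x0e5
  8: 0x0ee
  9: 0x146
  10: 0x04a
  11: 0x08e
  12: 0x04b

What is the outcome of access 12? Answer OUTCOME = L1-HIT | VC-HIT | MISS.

  [0] addr=0x148 blk=20 s=0: MISS | VC []
  [1] addr=0x146 blk=20 s=0: L1-HIT | VC []
  [2] addr=0xea blk=14 s=2: MISS | VC []
  [3] addr=0x140 blk=20 s=0: L1-HIT | VC []
  [4] addr=0x14a blk=20 s=0: L1-HIT | VC []
  [5] addr=0xe5 blk=14 s=2: L1-HIT | VC []
  [6] addr=0x167 blk=22 s=2: MISS | VC [14]
  [7] addr=0xe5 blk=14 s=2: VC-HIT | VC [22]
  [8] addr=0xee blk=14 s=2: L1-HIT | VC [22]
  [9] addr=0x146 blk=20 s=0: L1-HIT | VC [22]
  [10] addr=0x4a blk=4 s=0: MISS | VC [22, 20]
  [11] addr=0x8e blk=8 s=0: MISS | VC [22, 20, 4]
  [12] addr=0x4b blk=4 s=0: VC-HIT | VC [22, 20, 8]

OUTCOME = VC-HIT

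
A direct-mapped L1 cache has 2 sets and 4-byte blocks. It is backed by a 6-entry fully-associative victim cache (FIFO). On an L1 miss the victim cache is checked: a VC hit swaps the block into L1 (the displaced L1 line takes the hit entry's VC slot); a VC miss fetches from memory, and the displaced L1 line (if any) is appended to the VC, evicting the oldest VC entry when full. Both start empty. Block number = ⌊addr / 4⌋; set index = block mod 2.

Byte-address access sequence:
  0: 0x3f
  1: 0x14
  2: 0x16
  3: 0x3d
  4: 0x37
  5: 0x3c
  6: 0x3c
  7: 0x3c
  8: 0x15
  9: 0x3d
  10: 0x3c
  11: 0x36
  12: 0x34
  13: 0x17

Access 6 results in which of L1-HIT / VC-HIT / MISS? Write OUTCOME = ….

  [0] addr=0x3f blk=15 s=1: MISS | VC []
  [1] addr=0x14 blk=5 s=1: MISS | VC [15]
  [2] addr=0x16 blk=5 s=1: L1-HIT | VC [15]
  [3] addr=0x3d blk=15 s=1: VC-HIT | VC [5]
  [4] addr=0x37 blk=13 s=1: MISS | VC [5, 15]
  [5] addr=0x3c blk=15 s=1: VC-HIT | VC [5, 13]
  [6] addr=0x3c blk=15 s=1: L1-HIT | VC [5, 13]
  [7] addr=0x3c blk=15 s=1: L1-HIT | VC [5, 13]
  [8] addr=0x15 blk=5 s=1: VC-HIT | VC [15, 13]
  [9] addr=0x3d blk=15 s=1: VC-HIT | VC [5, 13]
  [10] addr=0x3c blk=15 s=1: L1-HIT | VC [5, 13]
  [11] addr=0x36 blk=13 s=1: VC-HIT | VC [5, 15]
  [12] addr=0x34 blk=13 s=1: L1-HIT | VC [5, 15]
  [13] addr=0x17 blk=5 s=1: VC-HIT | VC [13, 15]

OUTCOME = L1-HIT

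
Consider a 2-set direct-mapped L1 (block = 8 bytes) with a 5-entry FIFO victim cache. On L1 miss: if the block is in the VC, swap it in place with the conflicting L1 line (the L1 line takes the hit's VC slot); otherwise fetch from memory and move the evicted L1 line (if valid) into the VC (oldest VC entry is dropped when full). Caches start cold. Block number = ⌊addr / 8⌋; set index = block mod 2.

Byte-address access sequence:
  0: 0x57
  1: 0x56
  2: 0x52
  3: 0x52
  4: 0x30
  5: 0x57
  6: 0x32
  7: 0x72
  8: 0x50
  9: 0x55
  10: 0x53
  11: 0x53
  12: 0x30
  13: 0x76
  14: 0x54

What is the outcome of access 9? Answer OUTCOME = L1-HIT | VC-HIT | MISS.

0: 0x57 (blk 10, set 0) → MISS  vc=[]
1: 0x56 (blk 10, set 0) → L1-HIT  vc=[]
2: 0x52 (blk 10, set 0) → L1-HIT  vc=[]
3: 0x52 (blk 10, set 0) → L1-HIT  vc=[]
4: 0x30 (blk 6, set 0) → MISS  vc=[10]
5: 0x57 (blk 10, set 0) → VC-HIT  vc=[6]
6: 0x32 (blk 6, set 0) → VC-HIT  vc=[10]
7: 0x72 (blk 14, set 0) → MISS  vc=[10, 6]
8: 0x50 (blk 10, set 0) → VC-HIT  vc=[14, 6]
9: 0x55 (blk 10, set 0) → L1-HIT  vc=[14, 6]
10: 0x53 (blk 10, set 0) → L1-HIT  vc=[14, 6]
11: 0x53 (blk 10, set 0) → L1-HIT  vc=[14, 6]
12: 0x30 (blk 6, set 0) → VC-HIT  vc=[14, 10]
13: 0x76 (blk 14, set 0) → VC-HIT  vc=[6, 10]
14: 0x54 (blk 10, set 0) → VC-HIT  vc=[6, 14]

OUTCOME = L1-HIT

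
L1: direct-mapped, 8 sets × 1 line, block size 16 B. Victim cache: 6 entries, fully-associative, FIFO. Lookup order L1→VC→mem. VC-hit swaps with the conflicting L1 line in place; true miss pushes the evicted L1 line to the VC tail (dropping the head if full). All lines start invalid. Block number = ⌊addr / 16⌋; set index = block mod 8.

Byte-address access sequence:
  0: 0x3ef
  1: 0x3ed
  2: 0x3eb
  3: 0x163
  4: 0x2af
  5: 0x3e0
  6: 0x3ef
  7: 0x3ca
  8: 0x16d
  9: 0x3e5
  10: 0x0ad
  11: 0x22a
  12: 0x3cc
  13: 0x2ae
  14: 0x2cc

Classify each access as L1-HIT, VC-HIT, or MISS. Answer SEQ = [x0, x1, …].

SEQ = [MISS, L1-HIT, L1-HIT, MISS, MISS, VC-HIT, L1-HIT, MISS, VC-HIT, VC-HIT, MISS, MISS, L1-HIT, VC-HIT, MISS]

  [0] addr=0x3ef blk=62 s=6: MISS | VC []
  [1] addr=0x3ed blk=62 s=6: L1-HIT | VC []
  [2] addr=0x3eb blk=62 s=6: L1-HIT | VC []
  [3] addr=0x163 blk=22 s=6: MISS | VC [62]
  [4] addr=0x2af blk=42 s=2: MISS | VC [62]
  [5] addr=0x3e0 blk=62 s=6: VC-HIT | VC [22]
  [6] addr=0x3ef blk=62 s=6: L1-HIT | VC [22]
  [7] addr=0x3ca blk=60 s=4: MISS | VC [22]
  [8] addr=0x16d blk=22 s=6: VC-HIT | VC [62]
  [9] addr=0x3e5 blk=62 s=6: VC-HIT | VC [22]
  [10] addr=0xad blk=10 s=2: MISS | VC [22, 42]
  [11] addr=0x22a blk=34 s=2: MISS | VC [22, 42, 10]
  [12] addr=0x3cc blk=60 s=4: L1-HIT | VC [22, 42, 10]
  [13] addr=0x2ae blk=42 s=2: VC-HIT | VC [22, 34, 10]
  [14] addr=0x2cc blk=44 s=4: MISS | VC [22, 34, 10, 60]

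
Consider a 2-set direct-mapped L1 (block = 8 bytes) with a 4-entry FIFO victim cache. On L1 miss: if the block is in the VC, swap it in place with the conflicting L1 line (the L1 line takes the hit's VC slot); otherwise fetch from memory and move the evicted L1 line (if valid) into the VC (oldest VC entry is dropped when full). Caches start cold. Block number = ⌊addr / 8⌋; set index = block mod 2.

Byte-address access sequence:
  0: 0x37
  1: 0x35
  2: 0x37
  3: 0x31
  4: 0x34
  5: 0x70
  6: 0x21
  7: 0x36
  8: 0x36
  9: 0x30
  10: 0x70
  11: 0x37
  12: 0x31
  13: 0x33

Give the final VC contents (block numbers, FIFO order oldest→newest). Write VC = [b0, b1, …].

VC = [4, 14]

#0 0x37→b6/s0 MISS; vc=[]
#1 0x35→b6/s0 L1-HIT; vc=[]
#2 0x37→b6/s0 L1-HIT; vc=[]
#3 0x31→b6/s0 L1-HIT; vc=[]
#4 0x34→b6/s0 L1-HIT; vc=[]
#5 0x70→b14/s0 MISS; vc=[6]
#6 0x21→b4/s0 MISS; vc=[6,14]
#7 0x36→b6/s0 VC-HIT; vc=[4,14]
#8 0x36→b6/s0 L1-HIT; vc=[4,14]
#9 0x30→b6/s0 L1-HIT; vc=[4,14]
#10 0x70→b14/s0 VC-HIT; vc=[4,6]
#11 0x37→b6/s0 VC-HIT; vc=[4,14]
#12 0x31→b6/s0 L1-HIT; vc=[4,14]
#13 0x33→b6/s0 L1-HIT; vc=[4,14]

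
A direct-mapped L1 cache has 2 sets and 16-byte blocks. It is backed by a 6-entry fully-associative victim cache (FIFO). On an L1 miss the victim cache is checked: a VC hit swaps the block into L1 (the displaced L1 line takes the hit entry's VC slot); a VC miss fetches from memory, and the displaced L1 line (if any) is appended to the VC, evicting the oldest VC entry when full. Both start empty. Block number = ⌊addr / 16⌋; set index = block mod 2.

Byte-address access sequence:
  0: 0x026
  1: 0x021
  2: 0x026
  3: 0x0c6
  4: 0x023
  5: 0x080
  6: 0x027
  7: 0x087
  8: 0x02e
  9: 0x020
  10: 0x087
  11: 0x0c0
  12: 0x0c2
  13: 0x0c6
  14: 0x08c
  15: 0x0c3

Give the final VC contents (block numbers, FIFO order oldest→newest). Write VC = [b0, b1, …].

VC = [8, 2]

0: 0x26 (blk 2, set 0) → MISS  vc=[]
1: 0x21 (blk 2, set 0) → L1-HIT  vc=[]
2: 0x26 (blk 2, set 0) → L1-HIT  vc=[]
3: 0xc6 (blk 12, set 0) → MISS  vc=[2]
4: 0x23 (blk 2, set 0) → VC-HIT  vc=[12]
5: 0x80 (blk 8, set 0) → MISS  vc=[12, 2]
6: 0x27 (blk 2, set 0) → VC-HIT  vc=[12, 8]
7: 0x87 (blk 8, set 0) → VC-HIT  vc=[12, 2]
8: 0x2e (blk 2, set 0) → VC-HIT  vc=[12, 8]
9: 0x20 (blk 2, set 0) → L1-HIT  vc=[12, 8]
10: 0x87 (blk 8, set 0) → VC-HIT  vc=[12, 2]
11: 0xc0 (blk 12, set 0) → VC-HIT  vc=[8, 2]
12: 0xc2 (blk 12, set 0) → L1-HIT  vc=[8, 2]
13: 0xc6 (blk 12, set 0) → L1-HIT  vc=[8, 2]
14: 0x8c (blk 8, set 0) → VC-HIT  vc=[12, 2]
15: 0xc3 (blk 12, set 0) → VC-HIT  vc=[8, 2]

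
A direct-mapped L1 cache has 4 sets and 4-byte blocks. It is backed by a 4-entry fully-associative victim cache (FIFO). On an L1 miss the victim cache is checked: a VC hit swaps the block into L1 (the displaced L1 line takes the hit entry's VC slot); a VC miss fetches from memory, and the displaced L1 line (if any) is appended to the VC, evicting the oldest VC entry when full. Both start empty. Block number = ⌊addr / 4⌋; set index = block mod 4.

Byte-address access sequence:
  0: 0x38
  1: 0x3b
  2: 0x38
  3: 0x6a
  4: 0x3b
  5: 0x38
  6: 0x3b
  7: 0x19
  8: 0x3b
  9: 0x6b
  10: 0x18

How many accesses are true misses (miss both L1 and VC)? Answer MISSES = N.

MISSES = 3

#0 0x38→b14/s2 MISS; vc=[]
#1 0x3b→b14/s2 L1-HIT; vc=[]
#2 0x38→b14/s2 L1-HIT; vc=[]
#3 0x6a→b26/s2 MISS; vc=[14]
#4 0x3b→b14/s2 VC-HIT; vc=[26]
#5 0x38→b14/s2 L1-HIT; vc=[26]
#6 0x3b→b14/s2 L1-HIT; vc=[26]
#7 0x19→b6/s2 MISS; vc=[26,14]
#8 0x3b→b14/s2 VC-HIT; vc=[26,6]
#9 0x6b→b26/s2 VC-HIT; vc=[14,6]
#10 0x18→b6/s2 VC-HIT; vc=[14,26]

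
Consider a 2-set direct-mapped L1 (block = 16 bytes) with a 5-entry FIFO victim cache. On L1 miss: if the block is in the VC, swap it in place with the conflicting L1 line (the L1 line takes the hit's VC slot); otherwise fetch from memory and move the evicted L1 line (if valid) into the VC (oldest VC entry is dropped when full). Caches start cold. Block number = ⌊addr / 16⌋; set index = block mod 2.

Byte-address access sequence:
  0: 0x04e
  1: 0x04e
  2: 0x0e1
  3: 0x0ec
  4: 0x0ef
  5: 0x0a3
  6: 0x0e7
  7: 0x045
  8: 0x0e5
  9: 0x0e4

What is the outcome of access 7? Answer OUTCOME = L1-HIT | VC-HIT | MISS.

OUTCOME = VC-HIT

#0 0x4e→b4/s0 MISS; vc=[]
#1 0x4e→b4/s0 L1-HIT; vc=[]
#2 0xe1→b14/s0 MISS; vc=[4]
#3 0xec→b14/s0 L1-HIT; vc=[4]
#4 0xef→b14/s0 L1-HIT; vc=[4]
#5 0xa3→b10/s0 MISS; vc=[4,14]
#6 0xe7→b14/s0 VC-HIT; vc=[4,10]
#7 0x45→b4/s0 VC-HIT; vc=[14,10]
#8 0xe5→b14/s0 VC-HIT; vc=[4,10]
#9 0xe4→b14/s0 L1-HIT; vc=[4,10]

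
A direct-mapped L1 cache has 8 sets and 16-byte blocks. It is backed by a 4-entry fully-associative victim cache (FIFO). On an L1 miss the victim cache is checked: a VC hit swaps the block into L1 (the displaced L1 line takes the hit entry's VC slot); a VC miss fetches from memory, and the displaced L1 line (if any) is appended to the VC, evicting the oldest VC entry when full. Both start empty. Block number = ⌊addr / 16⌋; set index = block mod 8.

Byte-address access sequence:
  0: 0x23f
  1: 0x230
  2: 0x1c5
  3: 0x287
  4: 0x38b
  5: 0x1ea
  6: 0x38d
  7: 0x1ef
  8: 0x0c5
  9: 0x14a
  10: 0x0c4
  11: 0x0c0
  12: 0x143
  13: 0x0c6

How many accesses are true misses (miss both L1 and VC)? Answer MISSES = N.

#0 0x23f→b35/s3 MISS; vc=[]
#1 0x230→b35/s3 L1-HIT; vc=[]
#2 0x1c5→b28/s4 MISS; vc=[]
#3 0x287→b40/s0 MISS; vc=[]
#4 0x38b→b56/s0 MISS; vc=[40]
#5 0x1ea→b30/s6 MISS; vc=[40]
#6 0x38d→b56/s0 L1-HIT; vc=[40]
#7 0x1ef→b30/s6 L1-HIT; vc=[40]
#8 0xc5→b12/s4 MISS; vc=[40,28]
#9 0x14a→b20/s4 MISS; vc=[40,28,12]
#10 0xc4→b12/s4 VC-HIT; vc=[40,28,20]
#11 0xc0→b12/s4 L1-HIT; vc=[40,28,20]
#12 0x143→b20/s4 VC-HIT; vc=[40,28,12]
#13 0xc6→b12/s4 VC-HIT; vc=[40,28,20]

MISSES = 7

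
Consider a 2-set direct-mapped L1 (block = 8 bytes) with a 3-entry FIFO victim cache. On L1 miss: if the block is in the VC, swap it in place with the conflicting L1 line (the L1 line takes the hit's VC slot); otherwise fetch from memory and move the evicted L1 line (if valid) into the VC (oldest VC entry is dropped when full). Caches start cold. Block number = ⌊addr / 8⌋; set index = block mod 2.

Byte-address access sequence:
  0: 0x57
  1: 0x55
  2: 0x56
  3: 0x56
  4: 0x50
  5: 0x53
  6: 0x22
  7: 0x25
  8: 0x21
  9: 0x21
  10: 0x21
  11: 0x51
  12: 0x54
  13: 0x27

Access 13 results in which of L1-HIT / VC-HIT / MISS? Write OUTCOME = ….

OUTCOME = VC-HIT

0: 0x57 (blk 10, set 0) → MISS  vc=[]
1: 0x55 (blk 10, set 0) → L1-HIT  vc=[]
2: 0x56 (blk 10, set 0) → L1-HIT  vc=[]
3: 0x56 (blk 10, set 0) → L1-HIT  vc=[]
4: 0x50 (blk 10, set 0) → L1-HIT  vc=[]
5: 0x53 (blk 10, set 0) → L1-HIT  vc=[]
6: 0x22 (blk 4, set 0) → MISS  vc=[10]
7: 0x25 (blk 4, set 0) → L1-HIT  vc=[10]
8: 0x21 (blk 4, set 0) → L1-HIT  vc=[10]
9: 0x21 (blk 4, set 0) → L1-HIT  vc=[10]
10: 0x21 (blk 4, set 0) → L1-HIT  vc=[10]
11: 0x51 (blk 10, set 0) → VC-HIT  vc=[4]
12: 0x54 (blk 10, set 0) → L1-HIT  vc=[4]
13: 0x27 (blk 4, set 0) → VC-HIT  vc=[10]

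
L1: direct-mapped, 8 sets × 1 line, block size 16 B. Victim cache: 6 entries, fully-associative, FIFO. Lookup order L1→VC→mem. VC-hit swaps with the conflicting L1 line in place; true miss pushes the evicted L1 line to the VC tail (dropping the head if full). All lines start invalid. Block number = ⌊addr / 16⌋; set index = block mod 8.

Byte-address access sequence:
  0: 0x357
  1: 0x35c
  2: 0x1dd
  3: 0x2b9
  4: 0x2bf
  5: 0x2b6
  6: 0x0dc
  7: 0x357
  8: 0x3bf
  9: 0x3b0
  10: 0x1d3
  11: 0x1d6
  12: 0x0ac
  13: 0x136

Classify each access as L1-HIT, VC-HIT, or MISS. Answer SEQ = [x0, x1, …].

  [0] addr=0x357 blk=53 s=5: MISS | VC []
  [1] addr=0x35c blk=53 s=5: L1-HIT | VC []
  [2] addr=0x1dd blk=29 s=5: MISS | VC [53]
  [3] addr=0x2b9 blk=43 s=3: MISS | VC [53]
  [4] addr=0x2bf blk=43 s=3: L1-HIT | VC [53]
  [5] addr=0x2b6 blk=43 s=3: L1-HIT | VC [53]
  [6] addr=0xdc blk=13 s=5: MISS | VC [53, 29]
  [7] addr=0x357 blk=53 s=5: VC-HIT | VC [13, 29]
  [8] addr=0x3bf blk=59 s=3: MISS | VC [13, 29, 43]
  [9] addr=0x3b0 blk=59 s=3: L1-HIT | VC [13, 29, 43]
  [10] addr=0x1d3 blk=29 s=5: VC-HIT | VC [13, 53, 43]
  [11] addr=0x1d6 blk=29 s=5: L1-HIT | VC [13, 53, 43]
  [12] addr=0xac blk=10 s=2: MISS | VC [13, 53, 43]
  [13] addr=0x136 blk=19 s=3: MISS | VC [13, 53, 43, 59]

SEQ = [MISS, L1-HIT, MISS, MISS, L1-HIT, L1-HIT, MISS, VC-HIT, MISS, L1-HIT, VC-HIT, L1-HIT, MISS, MISS]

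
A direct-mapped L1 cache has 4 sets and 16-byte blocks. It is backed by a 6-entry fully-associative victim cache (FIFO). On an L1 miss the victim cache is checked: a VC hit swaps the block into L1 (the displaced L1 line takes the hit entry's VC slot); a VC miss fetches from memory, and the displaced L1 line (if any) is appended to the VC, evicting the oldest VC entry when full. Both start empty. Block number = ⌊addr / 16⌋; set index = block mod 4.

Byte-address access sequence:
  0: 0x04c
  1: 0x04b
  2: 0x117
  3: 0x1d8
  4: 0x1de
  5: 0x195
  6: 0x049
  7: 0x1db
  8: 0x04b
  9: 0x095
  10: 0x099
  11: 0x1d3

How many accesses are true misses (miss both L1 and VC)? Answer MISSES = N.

MISSES = 5

0: 0x4c (blk 4, set 0) → MISS  vc=[]
1: 0x4b (blk 4, set 0) → L1-HIT  vc=[]
2: 0x117 (blk 17, set 1) → MISS  vc=[]
3: 0x1d8 (blk 29, set 1) → MISS  vc=[17]
4: 0x1de (blk 29, set 1) → L1-HIT  vc=[17]
5: 0x195 (blk 25, set 1) → MISS  vc=[17, 29]
6: 0x49 (blk 4, set 0) → L1-HIT  vc=[17, 29]
7: 0x1db (blk 29, set 1) → VC-HIT  vc=[17, 25]
8: 0x4b (blk 4, set 0) → L1-HIT  vc=[17, 25]
9: 0x95 (blk 9, set 1) → MISS  vc=[17, 25, 29]
10: 0x99 (blk 9, set 1) → L1-HIT  vc=[17, 25, 29]
11: 0x1d3 (blk 29, set 1) → VC-HIT  vc=[17, 25, 9]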